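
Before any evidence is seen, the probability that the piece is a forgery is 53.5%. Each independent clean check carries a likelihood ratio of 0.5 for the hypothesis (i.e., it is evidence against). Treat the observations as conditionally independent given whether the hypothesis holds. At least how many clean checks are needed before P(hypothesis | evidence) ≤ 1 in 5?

3

Prior odds: 0.535 ÷ 0.465 = 107/93.
Likelihood ratio per clean check = 0.5.
Target odds: 0.2 ÷ 0.8 = 0.25.
Need (107/93) × 0.5ⁿ ≤ 0.25, i.e. 0.5ⁿ ≤ 93/428.
0.5² = 0.25 is still above 93/428 but 0.5³ = 0.125 is at or below it, so n = 3.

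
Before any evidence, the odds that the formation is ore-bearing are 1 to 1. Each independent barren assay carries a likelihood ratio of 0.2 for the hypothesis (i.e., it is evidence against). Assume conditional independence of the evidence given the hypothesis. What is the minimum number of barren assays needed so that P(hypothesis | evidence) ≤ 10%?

2

Prior odds = 1.
Likelihood ratio per barren assay = 0.2.
Target posterior odds = 0.1/0.9 = 1/9.
Need 1 × 0.2ⁿ ≤ 1/9, i.e. 0.2ⁿ ≤ 1/9.
0.2¹ = 0.2 is still above 1/9 but 0.2² = 0.04 is at or below it, so n = 2.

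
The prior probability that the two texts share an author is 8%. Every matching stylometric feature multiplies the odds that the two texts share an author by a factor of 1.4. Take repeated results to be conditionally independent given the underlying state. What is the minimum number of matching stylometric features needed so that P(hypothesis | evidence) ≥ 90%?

Prior odds = 0.08/0.92 = 2/23.
Likelihood ratio per matching stylometric feature = 1.4.
Target odds: 0.9 ÷ 0.1 = 9.
Require 1.4ⁿ ≥ 9 ÷ (2/23) = 103.5.
1.4¹³ ≈79.3715 falls short of 103.5 but 1.4¹⁴ ≈111.12 reaches it, so n = 14.

14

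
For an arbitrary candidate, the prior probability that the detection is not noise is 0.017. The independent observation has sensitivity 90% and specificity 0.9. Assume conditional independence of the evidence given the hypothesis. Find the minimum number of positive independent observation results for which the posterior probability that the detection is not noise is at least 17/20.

3

Prior odds: 0.017 ÷ 0.983 = 17/983.
False-positive rate = 1 − 0.9 = 0.1; likelihood ratio of a positive = 0.9/0.1 = 9.
Target posterior odds = 0.85/0.15 = 17/3.
Require 9ⁿ ≥ 17/3 ÷ (17/983) = 983/3.
9² = 81 falls short of 983/3 but 9³ = 729 reaches it, so n = 3.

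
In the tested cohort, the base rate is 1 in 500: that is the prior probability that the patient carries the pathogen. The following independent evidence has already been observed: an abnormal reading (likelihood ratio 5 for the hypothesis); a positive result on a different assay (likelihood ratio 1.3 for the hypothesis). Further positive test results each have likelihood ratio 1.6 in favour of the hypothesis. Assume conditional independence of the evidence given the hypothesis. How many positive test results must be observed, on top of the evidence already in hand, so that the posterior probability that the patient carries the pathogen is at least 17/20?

13

Prior odds = 0.002/0.998 = 1/499.
Combined Bayes factor of the evidence already in hand = 5 × 1.3 = 6.5.
Odds after that evidence = (1/499) × 6.5 = 13/998.
Target odds = 0.85/0.15 = 17/3.
Need 1.6ⁿ ≥ 17/3 ÷ (13/998) = 16966/39.
1.6¹² ≈281.475 falls short of 16966/39 but 1.6¹³ ≈450.36 reaches it, so n = 13.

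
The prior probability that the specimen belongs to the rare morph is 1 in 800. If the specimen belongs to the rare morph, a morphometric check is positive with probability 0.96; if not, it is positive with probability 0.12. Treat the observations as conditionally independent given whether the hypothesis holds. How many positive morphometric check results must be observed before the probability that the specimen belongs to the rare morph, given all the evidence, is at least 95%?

Prior odds = 0.00125/0.99875 = 1/799.
Likelihood ratio of a positive = 0.96/0.12 = 8.
Target odds: 0.95 ÷ 0.05 = 19.
Require 8ⁿ ≥ 19 ÷ (1/799) = 15181.
8⁴ = 4096 falls short of 15181 but 8⁵ = 32768 reaches it, so n = 5.

5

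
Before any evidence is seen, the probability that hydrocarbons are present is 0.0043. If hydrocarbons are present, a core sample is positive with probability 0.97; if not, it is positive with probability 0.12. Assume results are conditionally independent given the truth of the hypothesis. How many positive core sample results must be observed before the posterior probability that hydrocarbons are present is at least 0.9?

Prior odds = 0.0043/0.9957 = 43/9957.
Likelihood ratio of a positive = 0.97/0.12 = 97/12.
Target odds: 0.9 ÷ 0.1 = 9.
Require (97/12)ⁿ ≥ 9 ÷ (43/9957) = 89613/43.
(97/12)³ = 912673/1728 falls short of 89613/43 but (97/12)⁴ = 88529281/20736 reaches it, so n = 4.

4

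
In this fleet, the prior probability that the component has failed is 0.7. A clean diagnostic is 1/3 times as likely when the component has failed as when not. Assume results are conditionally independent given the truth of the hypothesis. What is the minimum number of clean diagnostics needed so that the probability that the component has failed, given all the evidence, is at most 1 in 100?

5

Prior odds = 0.7/0.3 = 7/3.
Likelihood ratio per clean diagnostic = 1/3.
Target odds: 0.01 ÷ 0.99 = 1/99.
Need (7/3) × (1/3)ⁿ ≤ 1/99, i.e. (1/3)ⁿ ≤ 1/231.
(1/3)⁴ = 1/81 is still above 1/231 but (1/3)⁵ = 1/243 is at or below it, so n = 5.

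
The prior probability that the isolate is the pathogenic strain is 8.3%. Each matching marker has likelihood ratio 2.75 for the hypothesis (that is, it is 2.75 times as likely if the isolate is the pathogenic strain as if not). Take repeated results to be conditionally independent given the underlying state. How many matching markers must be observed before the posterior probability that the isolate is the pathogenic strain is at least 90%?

5

Prior odds = 0.083/0.917 = 83/917.
Likelihood ratio per matching marker = 2.75.
Target posterior odds = 0.9/0.1 = 9.
Need (83/917) × 2.75ⁿ ≥ 9, i.e. 2.75ⁿ ≥ 8253/83.
2.75⁴ = 57.19140625 falls short of 8253/83 but 2.75⁵ = 161051/1024 reaches it, so n = 5.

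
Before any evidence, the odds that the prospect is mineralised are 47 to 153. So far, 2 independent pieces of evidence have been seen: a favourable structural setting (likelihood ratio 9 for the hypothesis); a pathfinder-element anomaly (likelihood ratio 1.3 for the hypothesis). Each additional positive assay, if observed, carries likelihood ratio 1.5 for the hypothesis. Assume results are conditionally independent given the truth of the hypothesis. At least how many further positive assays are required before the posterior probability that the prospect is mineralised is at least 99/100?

9

Prior odds = 47/153.
Combined Bayes factor of the evidence already in hand = 9 × 1.3 = 11.7.
Odds after that evidence = (47/153) × 11.7 = 611/170.
Target odds = 0.99/0.01 = 99.
Need 1.5ⁿ ≥ 99 ÷ (611/170) = 16830/611.
1.5⁸ = 25.62890625 falls short of 16830/611 but 1.5⁹ = 19683/512 reaches it, so n = 9.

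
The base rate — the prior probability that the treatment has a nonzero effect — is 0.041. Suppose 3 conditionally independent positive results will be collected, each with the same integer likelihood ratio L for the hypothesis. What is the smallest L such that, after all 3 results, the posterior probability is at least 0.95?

Prior odds = 0.041/0.959 = 41/959.
Target odds = 0.95/0.05 = 19.
Need L³ ≥ 19 ÷ (41/959) = 18221/41.
7³ = 343 < 18221/41 ≤ 512 = 8³, so L = 8.

8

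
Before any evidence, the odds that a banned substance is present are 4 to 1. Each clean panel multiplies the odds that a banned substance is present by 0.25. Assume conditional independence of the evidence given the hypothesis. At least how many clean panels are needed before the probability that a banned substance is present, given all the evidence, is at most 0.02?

4

Prior odds = 4.
Likelihood ratio per clean panel = 0.25.
Target odds: 0.02 ÷ 0.98 = 1/49.
Require 0.25ⁿ ≤ 1/49 ÷ 4 = 1/196.
0.25³ = 0.015625 is still above 1/196 but 0.25⁴ = 0.00390625 is at or below it, so n = 4.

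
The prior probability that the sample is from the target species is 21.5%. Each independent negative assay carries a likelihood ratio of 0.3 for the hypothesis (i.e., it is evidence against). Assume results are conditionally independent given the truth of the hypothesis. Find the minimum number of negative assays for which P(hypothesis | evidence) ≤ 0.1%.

5

Prior odds = 0.215/0.785 = 43/157.
Likelihood ratio per negative assay = 0.3.
Target odds: 0.001 ÷ 0.999 = 1/999.
Require 0.3ⁿ ≤ 1/999 ÷ (43/157) = 157/42957.
0.3⁴ = 0.0081 is still above 157/42957 but 0.3⁵ = 243/100000 is at or below it, so n = 5.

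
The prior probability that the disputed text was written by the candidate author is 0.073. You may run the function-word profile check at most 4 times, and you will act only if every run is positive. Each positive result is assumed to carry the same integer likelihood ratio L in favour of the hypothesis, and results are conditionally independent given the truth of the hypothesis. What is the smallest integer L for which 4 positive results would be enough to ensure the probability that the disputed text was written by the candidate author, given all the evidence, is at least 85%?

Prior odds = 0.073/0.927 = 73/927.
Target odds = 0.85/0.15 = 17/3.
Need L⁴ ≥ 17/3 ÷ (73/927) = 5253/73.
2⁴ = 16 < 5253/73 ≤ 81 = 3⁴, so L = 3.

3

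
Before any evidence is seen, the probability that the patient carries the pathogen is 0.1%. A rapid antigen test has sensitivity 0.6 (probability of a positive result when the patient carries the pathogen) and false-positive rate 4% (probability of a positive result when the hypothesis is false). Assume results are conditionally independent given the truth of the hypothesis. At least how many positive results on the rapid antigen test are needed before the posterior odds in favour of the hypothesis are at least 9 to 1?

Prior odds: 0.001 ÷ 0.999 = 1/999.
Likelihood ratio of a positive result = 0.6/0.04 = 15.
Target odds = 9.
Require 15ⁿ ≥ 9 ÷ (1/999) = 8991.
15³ = 3375 falls short of 8991 but 15⁴ = 50625 reaches it, so n = 4.

4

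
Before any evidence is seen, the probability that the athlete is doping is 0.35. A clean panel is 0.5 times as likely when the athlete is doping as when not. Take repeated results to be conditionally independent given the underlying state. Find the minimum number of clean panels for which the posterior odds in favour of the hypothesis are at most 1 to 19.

4

Prior odds = 0.35/0.65 = 7/13.
Likelihood ratio per clean panel = 0.5.
Target odds = 1/19.
Require 0.5ⁿ ≤ 1/19 ÷ (7/13) = 13/133.
0.5³ = 0.125 is still above 13/133 but 0.5⁴ = 0.0625 is at or below it, so n = 4.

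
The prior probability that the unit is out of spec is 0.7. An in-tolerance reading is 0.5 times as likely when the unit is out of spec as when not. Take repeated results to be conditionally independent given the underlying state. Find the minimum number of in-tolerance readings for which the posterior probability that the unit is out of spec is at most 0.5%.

Prior odds: 0.7 ÷ 0.3 = 7/3.
Likelihood ratio per in-tolerance reading = 0.5.
Target odds: 0.005 ÷ 0.995 = 1/199.
Need (7/3) × 0.5ⁿ ≤ 1/199, i.e. 0.5ⁿ ≤ 3/1393.
0.5⁸ = 0.00390625 is still above 3/1393 but 0.5⁹ = 0.001953125 is at or below it, so n = 9.

9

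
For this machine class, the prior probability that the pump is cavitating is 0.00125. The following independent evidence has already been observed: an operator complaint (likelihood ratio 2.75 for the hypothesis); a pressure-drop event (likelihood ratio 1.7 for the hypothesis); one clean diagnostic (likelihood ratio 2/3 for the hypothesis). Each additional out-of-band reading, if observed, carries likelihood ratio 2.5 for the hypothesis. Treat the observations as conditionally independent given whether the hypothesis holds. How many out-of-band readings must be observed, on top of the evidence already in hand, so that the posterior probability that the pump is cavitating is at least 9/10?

9

Prior odds = 0.00125/0.99875 = 1/799.
Combined Bayes factor of the evidence already in hand = 2.75 × 1.7 × (2/3) = 187/60.
Odds after that evidence = (1/799) × 187/60 = 11/2820.
Target odds = 0.9/0.1 = 9.
Need 2.5ⁿ ≥ 9 ÷ (11/2820) = 25380/11.
2.5⁸ = 390625/256 falls short of 25380/11 but 2.5⁹ = 1953125/512 reaches it, so n = 9.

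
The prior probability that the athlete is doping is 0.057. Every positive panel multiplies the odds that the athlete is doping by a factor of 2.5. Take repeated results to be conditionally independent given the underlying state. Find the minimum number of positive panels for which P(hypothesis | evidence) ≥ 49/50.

Prior odds = 0.057/0.943 = 57/943.
Likelihood ratio per positive panel = 2.5.
Target posterior odds = 0.98/0.02 = 49.
Require 2.5ⁿ ≥ 49 ÷ (57/943) = 46207/57.
2.5⁷ = 610.3515625 falls short of 46207/57 but 2.5⁸ = 390625/256 reaches it, so n = 8.

8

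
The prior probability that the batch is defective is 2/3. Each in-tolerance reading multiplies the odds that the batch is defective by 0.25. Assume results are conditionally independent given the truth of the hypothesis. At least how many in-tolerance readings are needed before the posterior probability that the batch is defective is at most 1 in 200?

Prior odds = (2/3)/(1/3) = 2.
Likelihood ratio per in-tolerance reading = 0.25.
Target odds: 0.005 ÷ 0.995 = 1/199.
Require 0.25ⁿ ≤ 1/199 ÷ 2 = 1/398.
0.25⁴ = 0.00390625 is still above 1/398 but 0.25⁵ = 1/1024 is at or below it, so n = 5.

5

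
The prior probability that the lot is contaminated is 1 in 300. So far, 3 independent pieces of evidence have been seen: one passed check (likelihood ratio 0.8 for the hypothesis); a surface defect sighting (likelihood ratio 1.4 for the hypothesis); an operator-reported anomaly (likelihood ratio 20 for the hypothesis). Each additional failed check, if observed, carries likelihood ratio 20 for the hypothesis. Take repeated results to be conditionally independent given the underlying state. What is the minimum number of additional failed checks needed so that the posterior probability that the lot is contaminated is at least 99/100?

3

Prior odds = (1/300)/(299/300) = 1/299.
Combined Bayes factor of the evidence already in hand = 0.8 × 1.4 × 20 = 22.4.
Odds after that evidence = (1/299) × 22.4 = 112/1495.
Target odds = 0.99/0.01 = 99.
Need 20ⁿ ≥ 99 ÷ (112/1495) = 148005/112.
20² = 400 falls short of 148005/112 but 20³ = 8000 reaches it, so n = 3.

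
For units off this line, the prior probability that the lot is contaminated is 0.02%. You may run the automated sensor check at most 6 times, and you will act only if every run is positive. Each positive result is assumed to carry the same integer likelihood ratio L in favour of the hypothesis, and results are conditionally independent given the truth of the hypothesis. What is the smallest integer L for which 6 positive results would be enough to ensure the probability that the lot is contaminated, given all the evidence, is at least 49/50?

Prior odds = 0.0002/0.9998 = 1/4999.
Target odds = 0.98/0.02 = 49.
Need L⁶ ≥ 49 ÷ (1/4999) = 244951.
7⁶ = 117649 < 244951 ≤ 262144 = 8⁶, so L = 8.

8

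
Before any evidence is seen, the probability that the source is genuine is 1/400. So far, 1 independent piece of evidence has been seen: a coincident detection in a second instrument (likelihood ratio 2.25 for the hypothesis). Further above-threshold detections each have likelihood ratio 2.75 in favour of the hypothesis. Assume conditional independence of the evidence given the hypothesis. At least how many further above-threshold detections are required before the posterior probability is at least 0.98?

Prior odds = 0.0025/0.9975 = 1/399.
Bayes factor of the evidence already in hand = 2.25.
Odds after that evidence = (1/399) × 2.25 = 3/532.
Target odds = 0.98/0.02 = 49.
Need 2.75ⁿ ≥ 49 ÷ (3/532) = 26068/3.
2.75⁸ = 214358881/65536 falls short of 26068/3 but 2.75⁹ ≈8994.86 reaches it, so n = 9.

9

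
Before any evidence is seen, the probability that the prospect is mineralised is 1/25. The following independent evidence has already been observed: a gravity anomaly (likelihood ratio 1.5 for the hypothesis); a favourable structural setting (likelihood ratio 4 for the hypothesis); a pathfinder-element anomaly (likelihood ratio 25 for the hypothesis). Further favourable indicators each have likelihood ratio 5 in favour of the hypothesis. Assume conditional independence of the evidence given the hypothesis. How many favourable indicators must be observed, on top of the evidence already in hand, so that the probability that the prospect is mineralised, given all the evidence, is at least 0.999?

4

Prior odds = 0.04/0.96 = 1/24.
Combined Bayes factor of the evidence already in hand = 1.5 × 4 × 25 = 150.
Odds after that evidence = (1/24) × 150 = 6.25.
Target odds = 0.999/0.001 = 999.
Need 5ⁿ ≥ 999 ÷ 6.25 = 159.84.
5³ = 125 falls short of 159.84 but 5⁴ = 625 reaches it, so n = 4.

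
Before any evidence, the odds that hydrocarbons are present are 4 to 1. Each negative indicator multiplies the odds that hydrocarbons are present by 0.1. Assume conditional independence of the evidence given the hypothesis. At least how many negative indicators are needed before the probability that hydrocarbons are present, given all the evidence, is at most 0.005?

3

Prior odds = 4.
Likelihood ratio per negative indicator = 0.1.
Target posterior odds = 0.005/0.995 = 1/199.
Require 0.1ⁿ ≤ 1/199 ÷ 4 = 1/796.
0.1² = 0.01 is still above 1/796 but 0.1³ = 0.001 is at or below it, so n = 3.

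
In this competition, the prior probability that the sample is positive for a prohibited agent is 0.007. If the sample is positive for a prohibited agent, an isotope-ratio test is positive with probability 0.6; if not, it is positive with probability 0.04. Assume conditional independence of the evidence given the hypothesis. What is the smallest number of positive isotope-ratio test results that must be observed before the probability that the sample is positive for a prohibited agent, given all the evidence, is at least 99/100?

4

Prior odds = 0.007/0.993 = 7/993.
Likelihood ratio of a positive = 0.6/0.04 = 15.
Target odds: 0.99 ÷ 0.01 = 99.
Require 15ⁿ ≥ 99 ÷ (7/993) = 98307/7.
15³ = 3375 falls short of 98307/7 but 15⁴ = 50625 reaches it, so n = 4.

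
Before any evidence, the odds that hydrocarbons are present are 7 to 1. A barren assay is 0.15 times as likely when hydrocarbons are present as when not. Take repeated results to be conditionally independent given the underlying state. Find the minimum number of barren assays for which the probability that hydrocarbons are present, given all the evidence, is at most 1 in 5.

Prior odds = 7.
Likelihood ratio per barren assay = 0.15.
Target odds: 0.2 ÷ 0.8 = 0.25.
Require 0.15ⁿ ≤ 0.25 ÷ 7 = 1/28.
0.15¹ = 0.15 is still above 1/28 but 0.15² = 0.0225 is at or below it, so n = 2.

2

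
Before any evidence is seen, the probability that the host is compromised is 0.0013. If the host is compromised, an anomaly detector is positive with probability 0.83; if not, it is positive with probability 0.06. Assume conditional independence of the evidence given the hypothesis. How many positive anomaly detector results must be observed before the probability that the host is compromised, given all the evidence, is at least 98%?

Prior odds = 0.0013/0.9987 = 13/9987.
Likelihood ratio of a positive = 0.83/0.06 = 83/6.
Target posterior odds = 0.98/0.02 = 49.
Require (83/6)ⁿ ≥ 49 ÷ (13/9987) = 489363/13.
(83/6)⁴ = 47458321/1296 falls short of 489363/13 but (83/6)⁵ ≈506564 reaches it, so n = 5.

5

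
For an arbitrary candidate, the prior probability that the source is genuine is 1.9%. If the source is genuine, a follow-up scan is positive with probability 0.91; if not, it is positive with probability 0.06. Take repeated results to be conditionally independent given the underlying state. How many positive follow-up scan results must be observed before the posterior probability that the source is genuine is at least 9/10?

3

Prior odds: 0.019 ÷ 0.981 = 19/981.
Likelihood ratio of a positive = 0.91/0.06 = 91/6.
Target odds: 0.9 ÷ 0.1 = 9.
Require (91/6)ⁿ ≥ 9 ÷ (19/981) = 8829/19.
(91/6)² = 8281/36 falls short of 8829/19 but (91/6)³ = 753571/216 reaches it, so n = 3.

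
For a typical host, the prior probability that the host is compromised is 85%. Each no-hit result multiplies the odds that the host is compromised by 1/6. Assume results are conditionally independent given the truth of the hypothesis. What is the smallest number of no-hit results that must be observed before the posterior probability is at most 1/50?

Prior odds: 0.85 ÷ 0.15 = 17/3.
Likelihood ratio per no-hit result = 1/6.
Target odds: 0.02 ÷ 0.98 = 1/49.
Need (17/3) × (1/6)ⁿ ≤ 1/49, i.e. (1/6)ⁿ ≤ 3/833.
(1/6)³ = 1/216 is still above 3/833 but (1/6)⁴ = 1/1296 is at or below it, so n = 4.

4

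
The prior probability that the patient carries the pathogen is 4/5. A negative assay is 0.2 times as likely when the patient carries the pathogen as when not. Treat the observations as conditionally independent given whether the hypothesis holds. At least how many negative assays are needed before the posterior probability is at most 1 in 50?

Prior odds = 0.8/0.2 = 4.
Likelihood ratio per negative assay = 0.2.
Target odds: 0.02 ÷ 0.98 = 1/49.
Need 4 × 0.2ⁿ ≤ 1/49, i.e. 0.2ⁿ ≤ 1/196.
0.2³ = 0.008 is still above 1/196 but 0.2⁴ = 0.0016 is at or below it, so n = 4.

4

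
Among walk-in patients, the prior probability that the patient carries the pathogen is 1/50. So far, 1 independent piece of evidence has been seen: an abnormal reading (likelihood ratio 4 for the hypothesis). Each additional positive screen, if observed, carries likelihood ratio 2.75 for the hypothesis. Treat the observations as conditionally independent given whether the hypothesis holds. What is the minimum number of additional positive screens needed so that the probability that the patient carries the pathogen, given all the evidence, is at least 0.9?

5

Prior odds = 0.02/0.98 = 1/49.
Bayes factor of the evidence already in hand = 4.
Odds after that evidence = (1/49) × 4 = 4/49.
Target odds = 0.9/0.1 = 9.
Need 2.75ⁿ ≥ 9 ÷ (4/49) = 110.25.
2.75⁴ = 57.19140625 falls short of 110.25 but 2.75⁵ = 161051/1024 reaches it, so n = 5.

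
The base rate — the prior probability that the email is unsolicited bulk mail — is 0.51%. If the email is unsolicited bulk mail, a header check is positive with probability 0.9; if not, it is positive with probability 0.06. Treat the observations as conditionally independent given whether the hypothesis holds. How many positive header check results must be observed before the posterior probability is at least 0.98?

4

Prior odds = 0.0051/0.9949 = 51/9949.
Likelihood ratio of a positive = 0.9/0.06 = 15.
Target odds: 0.98 ÷ 0.02 = 49.
Require 15ⁿ ≥ 49 ÷ (51/9949) = 487501/51.
15³ = 3375 falls short of 487501/51 but 15⁴ = 50625 reaches it, so n = 4.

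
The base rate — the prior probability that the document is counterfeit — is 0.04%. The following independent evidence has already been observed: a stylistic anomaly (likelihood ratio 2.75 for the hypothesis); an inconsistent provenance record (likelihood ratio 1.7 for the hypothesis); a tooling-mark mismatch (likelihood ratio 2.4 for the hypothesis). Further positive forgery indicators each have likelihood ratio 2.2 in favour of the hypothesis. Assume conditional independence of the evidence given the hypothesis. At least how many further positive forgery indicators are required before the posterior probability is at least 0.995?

14

Prior odds = 0.0004/0.9996 = 1/2499.
Combined Bayes factor of the evidence already in hand = 2.75 × 1.7 × 2.4 = 11.22.
Odds after that evidence = (1/2499) × 11.22 = 11/2450.
Target odds = 0.995/0.005 = 199.
Need 2.2ⁿ ≥ 199 ÷ (11/2450) = 487550/11.
2.2¹³ ≈28281 falls short of 487550/11 but 2.2¹⁴ ≈62218.2 reaches it, so n = 14.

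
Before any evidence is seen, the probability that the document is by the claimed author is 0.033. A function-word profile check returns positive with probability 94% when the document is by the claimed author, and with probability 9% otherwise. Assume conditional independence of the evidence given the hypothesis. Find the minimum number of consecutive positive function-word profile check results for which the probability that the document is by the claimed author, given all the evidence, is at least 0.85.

Prior odds = 0.033/0.967 = 33/967.
Likelihood ratio of a positive result = 0.94/0.09 = 94/9.
Target posterior odds = 0.85/0.15 = 17/3.
Need (33/967) × (94/9)ⁿ ≥ 17/3, i.e. (94/9)ⁿ ≥ 16439/99.
(94/9)² = 8836/81 falls short of 16439/99 but (94/9)³ = 830584/729 reaches it, so n = 3.

3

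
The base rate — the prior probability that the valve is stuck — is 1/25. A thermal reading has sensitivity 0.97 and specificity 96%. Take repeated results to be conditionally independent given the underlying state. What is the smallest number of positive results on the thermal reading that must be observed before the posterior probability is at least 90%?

Prior odds = 0.04/0.96 = 1/24.
False-positive rate = 1 − 0.96 = 0.04; likelihood ratio of a positive = 0.97/0.04 = 24.25.
Target posterior odds = 0.9/0.1 = 9.
Require 24.25ⁿ ≥ 9 ÷ (1/24) = 216.
24.25¹ = 24.25 falls short of 216 but 24.25² = 588.0625 reaches it, so n = 2.

2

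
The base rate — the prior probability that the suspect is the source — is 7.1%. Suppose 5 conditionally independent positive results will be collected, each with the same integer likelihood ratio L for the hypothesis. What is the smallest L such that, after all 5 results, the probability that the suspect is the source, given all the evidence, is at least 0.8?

3

Prior odds = 0.071/0.929 = 71/929.
Target odds = 0.8/0.2 = 4.
Need L⁵ ≥ 4 ÷ (71/929) = 3716/71.
2⁵ = 32 < 3716/71 ≤ 243 = 3⁵, so L = 3.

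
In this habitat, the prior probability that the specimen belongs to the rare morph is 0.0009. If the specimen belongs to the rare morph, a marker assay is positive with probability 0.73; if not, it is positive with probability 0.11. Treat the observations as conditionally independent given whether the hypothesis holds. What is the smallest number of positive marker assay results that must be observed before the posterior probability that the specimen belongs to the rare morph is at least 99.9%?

Prior odds: 0.0009 ÷ 0.9991 = 9/9991.
Likelihood ratio of a positive = 0.73/0.11 = 73/11.
Target odds: 0.999 ÷ 0.001 = 999.
Require (73/11)ⁿ ≥ 999 ÷ (9/9991) = 1109001.
(73/11)⁷ ≈566906 falls short of 1109001 but (73/11)⁸ ≈3.7622e+06 reaches it, so n = 8.

8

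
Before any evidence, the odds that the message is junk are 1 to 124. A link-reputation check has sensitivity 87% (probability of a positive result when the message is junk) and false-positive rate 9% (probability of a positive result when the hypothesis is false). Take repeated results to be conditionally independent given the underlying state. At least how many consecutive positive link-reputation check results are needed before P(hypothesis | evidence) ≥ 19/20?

4

Prior odds = 1/124.
Likelihood ratio of a positive result = 0.87/0.09 = 29/3.
Target posterior odds = 0.95/0.05 = 19.
Need (1/124) × (29/3)ⁿ ≥ 19, i.e. (29/3)ⁿ ≥ 2356.
(29/3)³ = 24389/27 falls short of 2356 but (29/3)⁴ = 707281/81 reaches it, so n = 4.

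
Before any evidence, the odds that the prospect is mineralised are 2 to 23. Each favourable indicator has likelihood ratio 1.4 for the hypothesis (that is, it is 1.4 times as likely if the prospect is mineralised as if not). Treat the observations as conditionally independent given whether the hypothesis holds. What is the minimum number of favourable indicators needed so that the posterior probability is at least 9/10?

14

Prior odds = 2/23.
Likelihood ratio per favourable indicator = 1.4.
Target odds: 0.9 ÷ 0.1 = 9.
Need (2/23) × 1.4ⁿ ≥ 9, i.e. 1.4ⁿ ≥ 103.5.
1.4¹³ ≈79.3715 falls short of 103.5 but 1.4¹⁴ ≈111.12 reaches it, so n = 14.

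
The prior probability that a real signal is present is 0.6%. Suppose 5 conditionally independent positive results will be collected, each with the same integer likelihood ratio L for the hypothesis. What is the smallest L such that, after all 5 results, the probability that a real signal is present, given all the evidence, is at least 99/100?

7

Prior odds = 0.006/0.994 = 3/497.
Target odds = 0.99/0.01 = 99.
Need L⁵ ≥ 99 ÷ (3/497) = 16401.
6⁵ = 7776 < 16401 ≤ 16807 = 7⁵, so L = 7.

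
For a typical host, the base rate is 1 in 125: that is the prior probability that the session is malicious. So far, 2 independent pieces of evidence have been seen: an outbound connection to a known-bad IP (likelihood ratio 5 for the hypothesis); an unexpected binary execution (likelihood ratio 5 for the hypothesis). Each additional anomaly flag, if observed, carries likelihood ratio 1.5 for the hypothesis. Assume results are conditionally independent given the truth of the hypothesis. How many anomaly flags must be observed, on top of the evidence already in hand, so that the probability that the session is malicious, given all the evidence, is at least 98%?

Prior odds = 0.008/0.992 = 1/124.
Combined Bayes factor of the evidence already in hand = 5 × 5 = 25.
Odds after that evidence = (1/124) × 25 = 25/124.
Target odds = 0.98/0.02 = 49.
Need 1.5ⁿ ≥ 49 ÷ (25/124) = 243.04.
1.5¹³ = 1594323/8192 falls short of 243.04 but 1.5¹⁴ = 4782969/16384 reaches it, so n = 14.

14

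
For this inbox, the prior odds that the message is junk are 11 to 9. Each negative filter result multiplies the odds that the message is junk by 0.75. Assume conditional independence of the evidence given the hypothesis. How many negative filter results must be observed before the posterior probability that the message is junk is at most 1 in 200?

Prior odds = 11/9.
Likelihood ratio per negative filter result = 0.75.
Target posterior odds = 0.005/0.995 = 1/199.
Need (11/9) × 0.75ⁿ ≤ 1/199, i.e. 0.75ⁿ ≤ 9/2189.
0.75¹⁹ ≈0.00422828 is still above 9/2189 but 0.75²⁰ ≈0.00317121 is at or below it, so n = 20.

20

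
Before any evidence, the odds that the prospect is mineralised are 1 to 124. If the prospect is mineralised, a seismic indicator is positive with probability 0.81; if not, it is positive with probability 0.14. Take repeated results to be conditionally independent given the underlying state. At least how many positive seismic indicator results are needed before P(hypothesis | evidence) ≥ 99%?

6

Prior odds = 1/124.
Likelihood ratio of a positive = 0.81/0.14 = 81/14.
Target posterior odds = 0.99/0.01 = 99.
Require (81/14)ⁿ ≥ 99 ÷ (1/124) = 12276.
(81/14)⁵ ≈6483.13 falls short of 12276 but (81/14)⁶ ≈37509.6 reaches it, so n = 6.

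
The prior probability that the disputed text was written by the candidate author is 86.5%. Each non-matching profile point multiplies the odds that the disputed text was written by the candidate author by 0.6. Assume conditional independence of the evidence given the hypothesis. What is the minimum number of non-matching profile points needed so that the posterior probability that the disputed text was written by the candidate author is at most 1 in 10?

Prior odds = 0.865/0.135 = 173/27.
Likelihood ratio per non-matching profile point = 0.6.
Target odds: 0.1 ÷ 0.9 = 1/9.
Need (173/27) × 0.6ⁿ ≤ 1/9, i.e. 0.6ⁿ ≤ 3/173.
0.6⁷ = 2187/78125 is still above 3/173 but 0.6⁸ = 6561/390625 is at or below it, so n = 8.

8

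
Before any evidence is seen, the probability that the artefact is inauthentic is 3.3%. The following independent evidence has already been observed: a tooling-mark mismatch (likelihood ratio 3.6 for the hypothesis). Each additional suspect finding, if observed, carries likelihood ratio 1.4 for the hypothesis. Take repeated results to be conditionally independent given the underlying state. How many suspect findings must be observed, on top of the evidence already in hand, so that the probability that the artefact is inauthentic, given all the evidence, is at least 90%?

13

Prior odds = 0.033/0.967 = 33/967.
Bayes factor of the evidence already in hand = 3.6.
Odds after that evidence = (33/967) × 3.6 = 594/4835.
Target odds = 0.9/0.1 = 9.
Need 1.4ⁿ ≥ 9 ÷ (594/4835) = 4835/66.
1.4¹² ≈56.6939 falls short of 4835/66 but 1.4¹³ ≈79.3715 reaches it, so n = 13.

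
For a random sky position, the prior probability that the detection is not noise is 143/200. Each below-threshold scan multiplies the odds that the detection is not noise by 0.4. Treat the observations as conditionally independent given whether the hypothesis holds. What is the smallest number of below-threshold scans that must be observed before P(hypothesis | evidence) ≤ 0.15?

Prior odds = 0.715/0.285 = 143/57.
Likelihood ratio per below-threshold scan = 0.4.
Target posterior odds = 0.15/0.85 = 3/17.
Require 0.4ⁿ ≤ 3/17 ÷ (143/57) = 171/2431.
0.4² = 0.16 is still above 171/2431 but 0.4³ = 0.064 is at or below it, so n = 3.

3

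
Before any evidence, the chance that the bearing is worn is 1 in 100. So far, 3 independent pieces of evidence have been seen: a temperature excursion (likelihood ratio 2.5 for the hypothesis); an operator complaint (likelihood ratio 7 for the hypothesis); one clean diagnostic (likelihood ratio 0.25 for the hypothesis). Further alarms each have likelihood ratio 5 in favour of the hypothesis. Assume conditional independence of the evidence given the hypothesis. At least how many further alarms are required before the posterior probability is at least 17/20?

4

Prior odds = 0.01/0.99 = 1/99.
Combined Bayes factor of the evidence already in hand = 2.5 × 7 × 0.25 = 4.375.
Odds after that evidence = (1/99) × 4.375 = 35/792.
Target odds = 0.85/0.15 = 17/3.
Need 5ⁿ ≥ 17/3 ÷ (35/792) = 4488/35.
5³ = 125 falls short of 4488/35 but 5⁴ = 625 reaches it, so n = 4.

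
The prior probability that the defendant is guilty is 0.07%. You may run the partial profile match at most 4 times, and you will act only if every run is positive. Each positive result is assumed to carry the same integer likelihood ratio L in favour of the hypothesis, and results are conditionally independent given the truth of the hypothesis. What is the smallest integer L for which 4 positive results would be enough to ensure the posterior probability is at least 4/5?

Prior odds = 0.0007/0.9993 = 7/9993.
Target odds = 0.8/0.2 = 4.
Need L⁴ ≥ 4 ÷ (7/9993) = 39972/7.
8⁴ = 4096 < 39972/7 ≤ 6561 = 9⁴, so L = 9.

9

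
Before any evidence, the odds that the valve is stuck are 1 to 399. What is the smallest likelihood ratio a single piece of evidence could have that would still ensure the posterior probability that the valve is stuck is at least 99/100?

39501

Prior odds = 1/399.
Target odds = 0.99/0.01 = 99.
Required Bayes factor = 99 ÷ (1/399) = 39501.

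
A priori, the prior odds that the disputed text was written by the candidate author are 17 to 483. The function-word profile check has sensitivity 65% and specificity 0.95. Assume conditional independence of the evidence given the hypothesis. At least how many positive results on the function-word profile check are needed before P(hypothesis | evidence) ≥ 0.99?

Prior odds = 17/483.
False-positive rate = 1 − 0.95 = 0.05; likelihood ratio of a positive = 0.65/0.05 = 13.
Target odds: 0.99 ÷ 0.01 = 99.
Need (17/483) × 13ⁿ ≥ 99, i.e. 13ⁿ ≥ 47817/17.
13³ = 2197 falls short of 47817/17 but 13⁴ = 28561 reaches it, so n = 4.

4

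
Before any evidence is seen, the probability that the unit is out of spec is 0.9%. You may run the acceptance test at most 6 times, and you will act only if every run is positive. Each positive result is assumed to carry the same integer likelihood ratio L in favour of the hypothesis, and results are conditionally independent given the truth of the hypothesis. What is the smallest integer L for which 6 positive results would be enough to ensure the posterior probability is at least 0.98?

5

Prior odds = 0.009/0.991 = 9/991.
Target odds = 0.98/0.02 = 49.
Need L⁶ ≥ 49 ÷ (9/991) = 48559/9.
4⁶ = 4096 < 48559/9 ≤ 15625 = 5⁶, so L = 5.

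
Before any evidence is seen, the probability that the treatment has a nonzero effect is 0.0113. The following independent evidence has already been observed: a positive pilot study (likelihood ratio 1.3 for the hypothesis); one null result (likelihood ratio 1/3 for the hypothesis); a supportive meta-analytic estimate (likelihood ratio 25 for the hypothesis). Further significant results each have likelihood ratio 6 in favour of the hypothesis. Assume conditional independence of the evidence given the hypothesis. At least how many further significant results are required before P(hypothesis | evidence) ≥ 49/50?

Prior odds = 0.0113/0.9887 = 113/9887.
Combined Bayes factor of the evidence already in hand = 1.3 × (1/3) × 25 = 65/6.
Odds after that evidence = (113/9887) × 65/6 = 7345/59322.
Target odds = 0.98/0.02 = 49.
Need 6ⁿ ≥ 49 ÷ (7345/59322) = 2906778/7345.
6³ = 216 falls short of 2906778/7345 but 6⁴ = 1296 reaches it, so n = 4.

4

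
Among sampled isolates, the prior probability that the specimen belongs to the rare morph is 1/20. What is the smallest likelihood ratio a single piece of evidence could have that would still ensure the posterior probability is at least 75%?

57

Prior odds = 0.05/0.95 = 1/19.
Target odds = 0.75/0.25 = 3.
Required Bayes factor = 3 ÷ (1/19) = 57.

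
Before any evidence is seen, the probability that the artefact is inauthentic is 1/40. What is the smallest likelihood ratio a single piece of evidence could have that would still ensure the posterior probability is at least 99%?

Prior odds = 0.025/0.975 = 1/39.
Target odds = 0.99/0.01 = 99.
Required Bayes factor = 99 ÷ (1/39) = 3861.

3861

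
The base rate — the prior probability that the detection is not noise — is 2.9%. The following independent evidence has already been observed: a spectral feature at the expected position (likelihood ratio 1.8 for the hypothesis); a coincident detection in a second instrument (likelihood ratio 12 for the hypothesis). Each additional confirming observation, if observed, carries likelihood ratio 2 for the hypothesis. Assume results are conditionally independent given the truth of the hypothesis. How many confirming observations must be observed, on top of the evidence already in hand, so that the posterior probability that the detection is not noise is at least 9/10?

Prior odds = 0.029/0.971 = 29/971.
Combined Bayes factor of the evidence already in hand = 1.8 × 12 = 21.6.
Odds after that evidence = (29/971) × 21.6 = 3132/4855.
Target odds = 0.9/0.1 = 9.
Need 2ⁿ ≥ 9 ÷ (3132/4855) = 4855/348.
2³ = 8 falls short of 4855/348 but 2⁴ = 16 reaches it, so n = 4.

4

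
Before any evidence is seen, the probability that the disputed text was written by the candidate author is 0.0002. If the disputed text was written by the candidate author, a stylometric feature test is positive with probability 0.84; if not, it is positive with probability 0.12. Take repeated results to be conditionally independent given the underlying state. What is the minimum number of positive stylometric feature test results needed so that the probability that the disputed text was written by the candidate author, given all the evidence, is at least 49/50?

7

Prior odds = 0.0002/0.9998 = 1/4999.
Likelihood ratio of a positive = 0.84/0.12 = 7.
Target posterior odds = 0.98/0.02 = 49.
Require 7ⁿ ≥ 49 ÷ (1/4999) = 244951.
7⁶ = 117649 falls short of 244951 but 7⁷ = 823543 reaches it, so n = 7.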